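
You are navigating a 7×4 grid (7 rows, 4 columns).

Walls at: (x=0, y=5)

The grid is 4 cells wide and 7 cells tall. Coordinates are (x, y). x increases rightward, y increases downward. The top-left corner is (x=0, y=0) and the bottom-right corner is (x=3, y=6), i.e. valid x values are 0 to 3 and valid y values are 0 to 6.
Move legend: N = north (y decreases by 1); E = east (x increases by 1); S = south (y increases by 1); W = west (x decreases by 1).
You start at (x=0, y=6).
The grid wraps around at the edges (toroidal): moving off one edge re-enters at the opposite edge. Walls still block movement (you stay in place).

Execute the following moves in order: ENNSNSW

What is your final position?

Answer: Final position: (x=1, y=5)

Derivation:
Start: (x=0, y=6)
  E (east): (x=0, y=6) -> (x=1, y=6)
  N (north): (x=1, y=6) -> (x=1, y=5)
  N (north): (x=1, y=5) -> (x=1, y=4)
  S (south): (x=1, y=4) -> (x=1, y=5)
  N (north): (x=1, y=5) -> (x=1, y=4)
  S (south): (x=1, y=4) -> (x=1, y=5)
  W (west): blocked, stay at (x=1, y=5)
Final: (x=1, y=5)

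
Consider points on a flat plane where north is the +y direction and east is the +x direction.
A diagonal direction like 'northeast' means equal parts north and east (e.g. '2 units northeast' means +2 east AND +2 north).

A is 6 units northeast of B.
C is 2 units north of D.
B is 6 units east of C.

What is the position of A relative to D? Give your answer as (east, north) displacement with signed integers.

Place D at the origin (east=0, north=0).
  C is 2 units north of D: delta (east=+0, north=+2); C at (east=0, north=2).
  B is 6 units east of C: delta (east=+6, north=+0); B at (east=6, north=2).
  A is 6 units northeast of B: delta (east=+6, north=+6); A at (east=12, north=8).
Therefore A relative to D: (east=12, north=8).

Answer: A is at (east=12, north=8) relative to D.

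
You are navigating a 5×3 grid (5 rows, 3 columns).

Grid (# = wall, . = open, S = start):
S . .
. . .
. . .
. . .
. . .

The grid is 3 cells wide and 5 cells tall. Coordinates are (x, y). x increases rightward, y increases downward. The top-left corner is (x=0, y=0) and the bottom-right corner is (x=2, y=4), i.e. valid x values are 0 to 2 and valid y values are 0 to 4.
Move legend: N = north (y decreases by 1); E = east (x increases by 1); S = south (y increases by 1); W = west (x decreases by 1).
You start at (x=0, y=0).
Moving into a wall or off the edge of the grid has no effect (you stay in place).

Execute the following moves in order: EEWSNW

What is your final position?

Start: (x=0, y=0)
  E (east): (x=0, y=0) -> (x=1, y=0)
  E (east): (x=1, y=0) -> (x=2, y=0)
  W (west): (x=2, y=0) -> (x=1, y=0)
  S (south): (x=1, y=0) -> (x=1, y=1)
  N (north): (x=1, y=1) -> (x=1, y=0)
  W (west): (x=1, y=0) -> (x=0, y=0)
Final: (x=0, y=0)

Answer: Final position: (x=0, y=0)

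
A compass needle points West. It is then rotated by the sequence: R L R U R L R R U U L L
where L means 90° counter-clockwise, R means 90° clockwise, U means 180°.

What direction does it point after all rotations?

Answer: Final heading: South

Derivation:
Start: West
  R (right (90° clockwise)) -> North
  L (left (90° counter-clockwise)) -> West
  R (right (90° clockwise)) -> North
  U (U-turn (180°)) -> South
  R (right (90° clockwise)) -> West
  L (left (90° counter-clockwise)) -> South
  R (right (90° clockwise)) -> West
  R (right (90° clockwise)) -> North
  U (U-turn (180°)) -> South
  U (U-turn (180°)) -> North
  L (left (90° counter-clockwise)) -> West
  L (left (90° counter-clockwise)) -> South
Final: South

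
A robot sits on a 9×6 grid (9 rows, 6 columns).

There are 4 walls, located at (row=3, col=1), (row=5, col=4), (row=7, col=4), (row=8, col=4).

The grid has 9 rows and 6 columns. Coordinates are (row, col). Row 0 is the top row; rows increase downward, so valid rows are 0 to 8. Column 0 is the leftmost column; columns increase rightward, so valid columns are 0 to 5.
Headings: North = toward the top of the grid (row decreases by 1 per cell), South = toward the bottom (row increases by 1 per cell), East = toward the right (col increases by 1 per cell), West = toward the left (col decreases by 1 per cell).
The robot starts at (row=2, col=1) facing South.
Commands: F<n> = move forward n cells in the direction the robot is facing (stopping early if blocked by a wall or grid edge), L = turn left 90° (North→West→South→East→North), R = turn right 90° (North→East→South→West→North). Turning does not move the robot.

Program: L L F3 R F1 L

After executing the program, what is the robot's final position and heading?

Start: (row=2, col=1), facing South
  L: turn left, now facing East
  L: turn left, now facing North
  F3: move forward 2/3 (blocked), now at (row=0, col=1)
  R: turn right, now facing East
  F1: move forward 1, now at (row=0, col=2)
  L: turn left, now facing North
Final: (row=0, col=2), facing North

Answer: Final position: (row=0, col=2), facing North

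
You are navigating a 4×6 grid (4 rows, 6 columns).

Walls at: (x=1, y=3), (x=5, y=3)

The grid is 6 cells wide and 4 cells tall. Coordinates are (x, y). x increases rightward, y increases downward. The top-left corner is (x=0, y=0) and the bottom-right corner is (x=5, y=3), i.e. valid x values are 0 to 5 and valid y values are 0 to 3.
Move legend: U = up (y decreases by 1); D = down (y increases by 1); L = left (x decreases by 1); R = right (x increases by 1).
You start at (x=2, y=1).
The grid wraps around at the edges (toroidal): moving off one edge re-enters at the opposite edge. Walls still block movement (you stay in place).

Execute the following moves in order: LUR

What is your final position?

Start: (x=2, y=1)
  L (left): (x=2, y=1) -> (x=1, y=1)
  U (up): (x=1, y=1) -> (x=1, y=0)
  R (right): (x=1, y=0) -> (x=2, y=0)
Final: (x=2, y=0)

Answer: Final position: (x=2, y=0)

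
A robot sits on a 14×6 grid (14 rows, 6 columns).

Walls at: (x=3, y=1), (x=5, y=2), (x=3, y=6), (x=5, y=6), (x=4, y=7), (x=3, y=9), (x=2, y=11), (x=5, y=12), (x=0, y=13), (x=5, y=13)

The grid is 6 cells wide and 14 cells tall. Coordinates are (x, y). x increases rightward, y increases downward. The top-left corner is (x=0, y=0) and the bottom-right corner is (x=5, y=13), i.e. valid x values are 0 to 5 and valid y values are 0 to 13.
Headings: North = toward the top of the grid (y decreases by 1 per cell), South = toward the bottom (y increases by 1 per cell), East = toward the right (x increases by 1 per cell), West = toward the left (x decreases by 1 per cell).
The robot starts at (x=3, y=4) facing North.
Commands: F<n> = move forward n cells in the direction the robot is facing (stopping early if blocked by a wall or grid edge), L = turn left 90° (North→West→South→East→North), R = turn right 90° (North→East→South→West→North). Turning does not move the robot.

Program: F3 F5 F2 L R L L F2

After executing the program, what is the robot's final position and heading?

Answer: Final position: (x=3, y=4), facing South

Derivation:
Start: (x=3, y=4), facing North
  F3: move forward 2/3 (blocked), now at (x=3, y=2)
  F5: move forward 0/5 (blocked), now at (x=3, y=2)
  F2: move forward 0/2 (blocked), now at (x=3, y=2)
  L: turn left, now facing West
  R: turn right, now facing North
  L: turn left, now facing West
  L: turn left, now facing South
  F2: move forward 2, now at (x=3, y=4)
Final: (x=3, y=4), facing South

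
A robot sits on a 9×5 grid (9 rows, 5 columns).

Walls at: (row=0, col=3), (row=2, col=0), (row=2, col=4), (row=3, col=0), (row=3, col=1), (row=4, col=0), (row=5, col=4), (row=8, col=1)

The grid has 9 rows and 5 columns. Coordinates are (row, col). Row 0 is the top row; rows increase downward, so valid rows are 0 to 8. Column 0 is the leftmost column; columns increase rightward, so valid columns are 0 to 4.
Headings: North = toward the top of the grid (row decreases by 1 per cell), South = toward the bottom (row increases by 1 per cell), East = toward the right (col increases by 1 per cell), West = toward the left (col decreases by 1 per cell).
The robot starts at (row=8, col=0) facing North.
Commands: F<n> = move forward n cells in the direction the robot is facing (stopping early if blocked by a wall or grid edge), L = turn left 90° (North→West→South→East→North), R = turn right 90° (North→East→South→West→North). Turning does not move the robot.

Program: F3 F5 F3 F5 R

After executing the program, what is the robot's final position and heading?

Answer: Final position: (row=5, col=0), facing East

Derivation:
Start: (row=8, col=0), facing North
  F3: move forward 3, now at (row=5, col=0)
  F5: move forward 0/5 (blocked), now at (row=5, col=0)
  F3: move forward 0/3 (blocked), now at (row=5, col=0)
  F5: move forward 0/5 (blocked), now at (row=5, col=0)
  R: turn right, now facing East
Final: (row=5, col=0), facing East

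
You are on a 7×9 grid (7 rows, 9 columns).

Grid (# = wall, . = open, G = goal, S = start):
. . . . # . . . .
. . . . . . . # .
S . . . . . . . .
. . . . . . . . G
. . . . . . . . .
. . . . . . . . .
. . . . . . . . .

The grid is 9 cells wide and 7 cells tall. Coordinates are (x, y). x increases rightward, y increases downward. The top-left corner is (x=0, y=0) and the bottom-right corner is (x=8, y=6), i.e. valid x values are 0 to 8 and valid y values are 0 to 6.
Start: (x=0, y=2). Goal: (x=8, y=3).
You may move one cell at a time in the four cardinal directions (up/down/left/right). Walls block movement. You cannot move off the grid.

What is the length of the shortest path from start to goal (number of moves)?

Answer: Shortest path length: 9

Derivation:
BFS from (x=0, y=2) until reaching (x=8, y=3):
  Distance 0: (x=0, y=2)
  Distance 1: (x=0, y=1), (x=1, y=2), (x=0, y=3)
  Distance 2: (x=0, y=0), (x=1, y=1), (x=2, y=2), (x=1, y=3), (x=0, y=4)
  Distance 3: (x=1, y=0), (x=2, y=1), (x=3, y=2), (x=2, y=3), (x=1, y=4), (x=0, y=5)
  Distance 4: (x=2, y=0), (x=3, y=1), (x=4, y=2), (x=3, y=3), (x=2, y=4), (x=1, y=5), (x=0, y=6)
  Distance 5: (x=3, y=0), (x=4, y=1), (x=5, y=2), (x=4, y=3), (x=3, y=4), (x=2, y=5), (x=1, y=6)
  Distance 6: (x=5, y=1), (x=6, y=2), (x=5, y=3), (x=4, y=4), (x=3, y=5), (x=2, y=6)
  Distance 7: (x=5, y=0), (x=6, y=1), (x=7, y=2), (x=6, y=3), (x=5, y=4), (x=4, y=5), (x=3, y=6)
  Distance 8: (x=6, y=0), (x=8, y=2), (x=7, y=3), (x=6, y=4), (x=5, y=5), (x=4, y=6)
  Distance 9: (x=7, y=0), (x=8, y=1), (x=8, y=3), (x=7, y=4), (x=6, y=5), (x=5, y=6)  <- goal reached here
One shortest path (9 moves): (x=0, y=2) -> (x=1, y=2) -> (x=2, y=2) -> (x=3, y=2) -> (x=4, y=2) -> (x=5, y=2) -> (x=6, y=2) -> (x=7, y=2) -> (x=8, y=2) -> (x=8, y=3)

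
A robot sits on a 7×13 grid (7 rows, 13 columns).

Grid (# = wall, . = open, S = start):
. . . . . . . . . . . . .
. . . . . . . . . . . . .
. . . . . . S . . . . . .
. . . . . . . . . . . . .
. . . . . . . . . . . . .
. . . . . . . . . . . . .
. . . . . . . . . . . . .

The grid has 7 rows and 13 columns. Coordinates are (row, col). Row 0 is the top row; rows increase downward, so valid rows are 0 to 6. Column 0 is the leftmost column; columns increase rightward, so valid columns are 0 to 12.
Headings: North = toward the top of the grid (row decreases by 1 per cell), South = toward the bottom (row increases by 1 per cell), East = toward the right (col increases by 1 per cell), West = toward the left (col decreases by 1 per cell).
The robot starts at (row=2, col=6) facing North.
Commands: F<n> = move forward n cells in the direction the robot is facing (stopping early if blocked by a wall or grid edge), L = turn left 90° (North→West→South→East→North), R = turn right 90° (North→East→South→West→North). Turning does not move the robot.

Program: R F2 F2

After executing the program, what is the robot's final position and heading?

Start: (row=2, col=6), facing North
  R: turn right, now facing East
  F2: move forward 2, now at (row=2, col=8)
  F2: move forward 2, now at (row=2, col=10)
Final: (row=2, col=10), facing East

Answer: Final position: (row=2, col=10), facing East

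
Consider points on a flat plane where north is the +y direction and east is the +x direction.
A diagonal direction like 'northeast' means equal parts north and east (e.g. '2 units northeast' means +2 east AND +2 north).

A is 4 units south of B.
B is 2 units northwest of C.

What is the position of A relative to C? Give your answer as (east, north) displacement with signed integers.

Answer: A is at (east=-2, north=-2) relative to C.

Derivation:
Place C at the origin (east=0, north=0).
  B is 2 units northwest of C: delta (east=-2, north=+2); B at (east=-2, north=2).
  A is 4 units south of B: delta (east=+0, north=-4); A at (east=-2, north=-2).
Therefore A relative to C: (east=-2, north=-2).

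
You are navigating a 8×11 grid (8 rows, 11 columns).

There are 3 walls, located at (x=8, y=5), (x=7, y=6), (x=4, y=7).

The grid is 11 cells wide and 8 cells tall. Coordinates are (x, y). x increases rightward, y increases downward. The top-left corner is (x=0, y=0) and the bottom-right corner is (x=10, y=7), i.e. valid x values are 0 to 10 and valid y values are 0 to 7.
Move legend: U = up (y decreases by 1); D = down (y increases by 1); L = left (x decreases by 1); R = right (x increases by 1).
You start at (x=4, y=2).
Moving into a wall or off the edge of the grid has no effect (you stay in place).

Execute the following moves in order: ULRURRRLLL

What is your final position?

Answer: Final position: (x=4, y=0)

Derivation:
Start: (x=4, y=2)
  U (up): (x=4, y=2) -> (x=4, y=1)
  L (left): (x=4, y=1) -> (x=3, y=1)
  R (right): (x=3, y=1) -> (x=4, y=1)
  U (up): (x=4, y=1) -> (x=4, y=0)
  R (right): (x=4, y=0) -> (x=5, y=0)
  R (right): (x=5, y=0) -> (x=6, y=0)
  R (right): (x=6, y=0) -> (x=7, y=0)
  L (left): (x=7, y=0) -> (x=6, y=0)
  L (left): (x=6, y=0) -> (x=5, y=0)
  L (left): (x=5, y=0) -> (x=4, y=0)
Final: (x=4, y=0)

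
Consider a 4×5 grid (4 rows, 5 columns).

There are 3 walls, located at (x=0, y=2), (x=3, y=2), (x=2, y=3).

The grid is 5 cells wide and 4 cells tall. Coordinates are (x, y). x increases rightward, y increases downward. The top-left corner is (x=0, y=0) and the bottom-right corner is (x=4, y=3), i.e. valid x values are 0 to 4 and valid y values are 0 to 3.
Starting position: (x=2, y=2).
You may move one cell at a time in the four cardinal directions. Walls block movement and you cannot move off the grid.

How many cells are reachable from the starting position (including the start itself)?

BFS flood-fill from (x=2, y=2):
  Distance 0: (x=2, y=2)
  Distance 1: (x=2, y=1), (x=1, y=2)
  Distance 2: (x=2, y=0), (x=1, y=1), (x=3, y=1), (x=1, y=3)
  Distance 3: (x=1, y=0), (x=3, y=0), (x=0, y=1), (x=4, y=1), (x=0, y=3)
  Distance 4: (x=0, y=0), (x=4, y=0), (x=4, y=2)
  Distance 5: (x=4, y=3)
  Distance 6: (x=3, y=3)
Total reachable: 17 (grid has 17 open cells total)

Answer: Reachable cells: 17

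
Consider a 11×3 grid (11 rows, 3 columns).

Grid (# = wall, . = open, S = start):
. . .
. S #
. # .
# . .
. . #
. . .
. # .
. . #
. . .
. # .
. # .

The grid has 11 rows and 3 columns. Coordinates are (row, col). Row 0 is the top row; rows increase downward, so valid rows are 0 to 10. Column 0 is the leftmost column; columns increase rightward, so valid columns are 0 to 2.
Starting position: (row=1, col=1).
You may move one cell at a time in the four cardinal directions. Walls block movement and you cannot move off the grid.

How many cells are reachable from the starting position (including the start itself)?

BFS flood-fill from (row=1, col=1):
  Distance 0: (row=1, col=1)
  Distance 1: (row=0, col=1), (row=1, col=0)
  Distance 2: (row=0, col=0), (row=0, col=2), (row=2, col=0)
Total reachable: 6 (grid has 25 open cells total)

Answer: Reachable cells: 6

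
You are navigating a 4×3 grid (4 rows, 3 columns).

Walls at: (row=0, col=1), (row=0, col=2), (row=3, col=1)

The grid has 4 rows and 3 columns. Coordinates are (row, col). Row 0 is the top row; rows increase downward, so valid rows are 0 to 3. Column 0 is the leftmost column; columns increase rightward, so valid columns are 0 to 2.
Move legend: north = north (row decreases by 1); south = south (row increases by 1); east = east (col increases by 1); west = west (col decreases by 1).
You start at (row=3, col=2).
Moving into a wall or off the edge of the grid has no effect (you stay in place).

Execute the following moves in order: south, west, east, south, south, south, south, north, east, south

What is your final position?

Answer: Final position: (row=3, col=2)

Derivation:
Start: (row=3, col=2)
  south (south): blocked, stay at (row=3, col=2)
  west (west): blocked, stay at (row=3, col=2)
  east (east): blocked, stay at (row=3, col=2)
  [×4]south (south): blocked, stay at (row=3, col=2)
  north (north): (row=3, col=2) -> (row=2, col=2)
  east (east): blocked, stay at (row=2, col=2)
  south (south): (row=2, col=2) -> (row=3, col=2)
Final: (row=3, col=2)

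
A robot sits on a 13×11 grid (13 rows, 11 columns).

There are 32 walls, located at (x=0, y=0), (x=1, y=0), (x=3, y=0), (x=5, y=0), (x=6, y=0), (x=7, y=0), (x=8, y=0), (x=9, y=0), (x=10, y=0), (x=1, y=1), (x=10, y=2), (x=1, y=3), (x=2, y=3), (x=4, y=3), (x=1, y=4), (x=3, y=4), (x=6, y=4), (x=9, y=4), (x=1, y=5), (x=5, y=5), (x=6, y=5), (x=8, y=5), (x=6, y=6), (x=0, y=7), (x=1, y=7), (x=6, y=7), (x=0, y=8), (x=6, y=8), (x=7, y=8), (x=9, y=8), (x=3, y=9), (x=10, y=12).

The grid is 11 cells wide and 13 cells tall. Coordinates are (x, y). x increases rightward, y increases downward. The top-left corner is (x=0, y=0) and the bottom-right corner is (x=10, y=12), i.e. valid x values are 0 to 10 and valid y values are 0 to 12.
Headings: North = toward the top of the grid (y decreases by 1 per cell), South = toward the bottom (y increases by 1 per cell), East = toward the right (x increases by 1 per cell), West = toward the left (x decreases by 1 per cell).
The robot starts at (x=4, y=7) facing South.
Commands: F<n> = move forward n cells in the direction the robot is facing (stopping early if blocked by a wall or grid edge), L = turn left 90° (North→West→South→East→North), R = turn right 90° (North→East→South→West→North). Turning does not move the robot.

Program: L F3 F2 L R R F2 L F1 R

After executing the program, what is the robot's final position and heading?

Answer: Final position: (x=6, y=9), facing South

Derivation:
Start: (x=4, y=7), facing South
  L: turn left, now facing East
  F3: move forward 1/3 (blocked), now at (x=5, y=7)
  F2: move forward 0/2 (blocked), now at (x=5, y=7)
  L: turn left, now facing North
  R: turn right, now facing East
  R: turn right, now facing South
  F2: move forward 2, now at (x=5, y=9)
  L: turn left, now facing East
  F1: move forward 1, now at (x=6, y=9)
  R: turn right, now facing South
Final: (x=6, y=9), facing South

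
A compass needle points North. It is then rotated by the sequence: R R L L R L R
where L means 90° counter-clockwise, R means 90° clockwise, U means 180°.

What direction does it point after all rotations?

Start: North
  R (right (90° clockwise)) -> East
  R (right (90° clockwise)) -> South
  L (left (90° counter-clockwise)) -> East
  L (left (90° counter-clockwise)) -> North
  R (right (90° clockwise)) -> East
  L (left (90° counter-clockwise)) -> North
  R (right (90° clockwise)) -> East
Final: East

Answer: Final heading: East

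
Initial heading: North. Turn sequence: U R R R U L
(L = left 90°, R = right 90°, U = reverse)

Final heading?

Answer: Final heading: South

Derivation:
Start: North
  U (U-turn (180°)) -> South
  R (right (90° clockwise)) -> West
  R (right (90° clockwise)) -> North
  R (right (90° clockwise)) -> East
  U (U-turn (180°)) -> West
  L (left (90° counter-clockwise)) -> South
Final: South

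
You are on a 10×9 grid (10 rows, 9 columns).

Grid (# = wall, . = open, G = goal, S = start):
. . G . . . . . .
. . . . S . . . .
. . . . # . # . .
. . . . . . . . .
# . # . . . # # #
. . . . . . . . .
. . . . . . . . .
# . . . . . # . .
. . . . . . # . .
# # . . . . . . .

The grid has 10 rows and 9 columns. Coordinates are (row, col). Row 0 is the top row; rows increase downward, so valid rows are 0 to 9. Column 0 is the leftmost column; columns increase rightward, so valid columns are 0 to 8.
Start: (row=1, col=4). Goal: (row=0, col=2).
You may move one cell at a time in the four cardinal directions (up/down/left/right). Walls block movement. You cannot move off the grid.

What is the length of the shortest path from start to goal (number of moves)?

BFS from (row=1, col=4) until reaching (row=0, col=2):
  Distance 0: (row=1, col=4)
  Distance 1: (row=0, col=4), (row=1, col=3), (row=1, col=5)
  Distance 2: (row=0, col=3), (row=0, col=5), (row=1, col=2), (row=1, col=6), (row=2, col=3), (row=2, col=5)
  Distance 3: (row=0, col=2), (row=0, col=6), (row=1, col=1), (row=1, col=7), (row=2, col=2), (row=3, col=3), (row=3, col=5)  <- goal reached here
One shortest path (3 moves): (row=1, col=4) -> (row=1, col=3) -> (row=1, col=2) -> (row=0, col=2)

Answer: Shortest path length: 3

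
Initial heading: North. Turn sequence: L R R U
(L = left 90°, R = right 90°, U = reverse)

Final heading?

Answer: Final heading: West

Derivation:
Start: North
  L (left (90° counter-clockwise)) -> West
  R (right (90° clockwise)) -> North
  R (right (90° clockwise)) -> East
  U (U-turn (180°)) -> West
Final: West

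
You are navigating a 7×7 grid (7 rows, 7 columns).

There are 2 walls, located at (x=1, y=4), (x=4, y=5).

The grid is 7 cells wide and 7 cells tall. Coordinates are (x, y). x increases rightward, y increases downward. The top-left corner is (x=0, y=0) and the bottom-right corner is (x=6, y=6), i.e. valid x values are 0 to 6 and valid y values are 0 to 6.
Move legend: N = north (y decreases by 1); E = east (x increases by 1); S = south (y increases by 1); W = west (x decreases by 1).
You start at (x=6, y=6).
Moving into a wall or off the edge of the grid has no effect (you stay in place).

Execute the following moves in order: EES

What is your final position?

Answer: Final position: (x=6, y=6)

Derivation:
Start: (x=6, y=6)
  E (east): blocked, stay at (x=6, y=6)
  E (east): blocked, stay at (x=6, y=6)
  S (south): blocked, stay at (x=6, y=6)
Final: (x=6, y=6)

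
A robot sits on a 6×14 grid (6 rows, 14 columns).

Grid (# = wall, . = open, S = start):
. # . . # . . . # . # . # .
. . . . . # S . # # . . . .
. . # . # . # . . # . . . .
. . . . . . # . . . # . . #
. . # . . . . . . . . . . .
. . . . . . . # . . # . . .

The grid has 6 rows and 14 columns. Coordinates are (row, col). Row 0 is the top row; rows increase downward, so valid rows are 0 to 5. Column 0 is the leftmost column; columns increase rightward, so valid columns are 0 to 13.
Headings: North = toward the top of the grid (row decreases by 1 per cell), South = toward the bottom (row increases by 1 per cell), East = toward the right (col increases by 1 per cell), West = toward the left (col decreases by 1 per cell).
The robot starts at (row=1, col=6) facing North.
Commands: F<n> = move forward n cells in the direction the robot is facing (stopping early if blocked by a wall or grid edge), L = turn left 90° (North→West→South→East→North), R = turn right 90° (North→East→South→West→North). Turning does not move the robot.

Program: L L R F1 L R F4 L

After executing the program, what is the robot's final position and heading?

Answer: Final position: (row=1, col=6), facing South

Derivation:
Start: (row=1, col=6), facing North
  L: turn left, now facing West
  L: turn left, now facing South
  R: turn right, now facing West
  F1: move forward 0/1 (blocked), now at (row=1, col=6)
  L: turn left, now facing South
  R: turn right, now facing West
  F4: move forward 0/4 (blocked), now at (row=1, col=6)
  L: turn left, now facing South
Final: (row=1, col=6), facing South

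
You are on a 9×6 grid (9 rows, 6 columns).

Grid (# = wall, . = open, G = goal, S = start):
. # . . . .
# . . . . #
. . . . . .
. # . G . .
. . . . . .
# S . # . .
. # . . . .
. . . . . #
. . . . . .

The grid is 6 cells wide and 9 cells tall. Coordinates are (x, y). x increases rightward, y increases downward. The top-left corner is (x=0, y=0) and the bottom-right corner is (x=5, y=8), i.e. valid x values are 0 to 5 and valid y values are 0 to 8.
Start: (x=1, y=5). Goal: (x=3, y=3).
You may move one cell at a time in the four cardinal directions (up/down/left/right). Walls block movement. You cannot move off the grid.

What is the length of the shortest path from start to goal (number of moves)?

BFS from (x=1, y=5) until reaching (x=3, y=3):
  Distance 0: (x=1, y=5)
  Distance 1: (x=1, y=4), (x=2, y=5)
  Distance 2: (x=0, y=4), (x=2, y=4), (x=2, y=6)
  Distance 3: (x=0, y=3), (x=2, y=3), (x=3, y=4), (x=3, y=6), (x=2, y=7)
  Distance 4: (x=0, y=2), (x=2, y=2), (x=3, y=3), (x=4, y=4), (x=4, y=6), (x=1, y=7), (x=3, y=7), (x=2, y=8)  <- goal reached here
One shortest path (4 moves): (x=1, y=5) -> (x=2, y=5) -> (x=2, y=4) -> (x=3, y=4) -> (x=3, y=3)

Answer: Shortest path length: 4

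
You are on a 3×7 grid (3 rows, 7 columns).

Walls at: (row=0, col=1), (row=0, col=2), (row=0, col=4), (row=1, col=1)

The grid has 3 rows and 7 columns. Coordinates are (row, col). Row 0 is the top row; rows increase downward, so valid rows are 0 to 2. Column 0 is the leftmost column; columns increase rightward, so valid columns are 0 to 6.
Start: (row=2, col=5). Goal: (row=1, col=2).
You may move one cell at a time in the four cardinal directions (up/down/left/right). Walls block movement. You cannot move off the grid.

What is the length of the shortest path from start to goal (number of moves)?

BFS from (row=2, col=5) until reaching (row=1, col=2):
  Distance 0: (row=2, col=5)
  Distance 1: (row=1, col=5), (row=2, col=4), (row=2, col=6)
  Distance 2: (row=0, col=5), (row=1, col=4), (row=1, col=6), (row=2, col=3)
  Distance 3: (row=0, col=6), (row=1, col=3), (row=2, col=2)
  Distance 4: (row=0, col=3), (row=1, col=2), (row=2, col=1)  <- goal reached here
One shortest path (4 moves): (row=2, col=5) -> (row=2, col=4) -> (row=2, col=3) -> (row=2, col=2) -> (row=1, col=2)

Answer: Shortest path length: 4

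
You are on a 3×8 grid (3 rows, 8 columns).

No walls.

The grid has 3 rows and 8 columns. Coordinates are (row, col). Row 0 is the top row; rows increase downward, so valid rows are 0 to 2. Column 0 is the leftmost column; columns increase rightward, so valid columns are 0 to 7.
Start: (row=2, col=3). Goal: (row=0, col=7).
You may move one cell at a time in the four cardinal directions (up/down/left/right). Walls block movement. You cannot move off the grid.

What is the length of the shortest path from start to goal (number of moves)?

Answer: Shortest path length: 6

Derivation:
BFS from (row=2, col=3) until reaching (row=0, col=7):
  Distance 0: (row=2, col=3)
  Distance 1: (row=1, col=3), (row=2, col=2), (row=2, col=4)
  Distance 2: (row=0, col=3), (row=1, col=2), (row=1, col=4), (row=2, col=1), (row=2, col=5)
  Distance 3: (row=0, col=2), (row=0, col=4), (row=1, col=1), (row=1, col=5), (row=2, col=0), (row=2, col=6)
  Distance 4: (row=0, col=1), (row=0, col=5), (row=1, col=0), (row=1, col=6), (row=2, col=7)
  Distance 5: (row=0, col=0), (row=0, col=6), (row=1, col=7)
  Distance 6: (row=0, col=7)  <- goal reached here
One shortest path (6 moves): (row=2, col=3) -> (row=2, col=4) -> (row=2, col=5) -> (row=2, col=6) -> (row=2, col=7) -> (row=1, col=7) -> (row=0, col=7)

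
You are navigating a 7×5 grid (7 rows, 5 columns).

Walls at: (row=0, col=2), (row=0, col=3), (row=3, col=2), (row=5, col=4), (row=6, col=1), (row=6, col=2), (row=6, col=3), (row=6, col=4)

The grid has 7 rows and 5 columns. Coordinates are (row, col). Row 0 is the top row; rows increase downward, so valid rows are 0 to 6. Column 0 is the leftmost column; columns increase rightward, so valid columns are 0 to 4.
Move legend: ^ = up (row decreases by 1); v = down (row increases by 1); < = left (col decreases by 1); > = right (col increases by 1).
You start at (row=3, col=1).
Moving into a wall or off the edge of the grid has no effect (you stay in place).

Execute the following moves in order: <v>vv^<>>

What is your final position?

Answer: Final position: (row=4, col=2)

Derivation:
Start: (row=3, col=1)
  < (left): (row=3, col=1) -> (row=3, col=0)
  v (down): (row=3, col=0) -> (row=4, col=0)
  > (right): (row=4, col=0) -> (row=4, col=1)
  v (down): (row=4, col=1) -> (row=5, col=1)
  v (down): blocked, stay at (row=5, col=1)
  ^ (up): (row=5, col=1) -> (row=4, col=1)
  < (left): (row=4, col=1) -> (row=4, col=0)
  > (right): (row=4, col=0) -> (row=4, col=1)
  > (right): (row=4, col=1) -> (row=4, col=2)
Final: (row=4, col=2)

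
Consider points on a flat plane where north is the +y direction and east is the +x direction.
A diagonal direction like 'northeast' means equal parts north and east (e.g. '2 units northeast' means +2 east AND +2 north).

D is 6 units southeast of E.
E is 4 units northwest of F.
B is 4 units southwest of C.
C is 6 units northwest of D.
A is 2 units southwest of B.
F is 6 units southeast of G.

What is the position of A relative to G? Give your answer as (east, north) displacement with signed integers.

Answer: A is at (east=-4, north=-8) relative to G.

Derivation:
Place G at the origin (east=0, north=0).
  F is 6 units southeast of G: delta (east=+6, north=-6); F at (east=6, north=-6).
  E is 4 units northwest of F: delta (east=-4, north=+4); E at (east=2, north=-2).
  D is 6 units southeast of E: delta (east=+6, north=-6); D at (east=8, north=-8).
  C is 6 units northwest of D: delta (east=-6, north=+6); C at (east=2, north=-2).
  B is 4 units southwest of C: delta (east=-4, north=-4); B at (east=-2, north=-6).
  A is 2 units southwest of B: delta (east=-2, north=-2); A at (east=-4, north=-8).
Therefore A relative to G: (east=-4, north=-8).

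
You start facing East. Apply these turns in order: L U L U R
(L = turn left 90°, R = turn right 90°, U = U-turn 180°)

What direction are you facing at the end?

Start: East
  L (left (90° counter-clockwise)) -> North
  U (U-turn (180°)) -> South
  L (left (90° counter-clockwise)) -> East
  U (U-turn (180°)) -> West
  R (right (90° clockwise)) -> North
Final: North

Answer: Final heading: North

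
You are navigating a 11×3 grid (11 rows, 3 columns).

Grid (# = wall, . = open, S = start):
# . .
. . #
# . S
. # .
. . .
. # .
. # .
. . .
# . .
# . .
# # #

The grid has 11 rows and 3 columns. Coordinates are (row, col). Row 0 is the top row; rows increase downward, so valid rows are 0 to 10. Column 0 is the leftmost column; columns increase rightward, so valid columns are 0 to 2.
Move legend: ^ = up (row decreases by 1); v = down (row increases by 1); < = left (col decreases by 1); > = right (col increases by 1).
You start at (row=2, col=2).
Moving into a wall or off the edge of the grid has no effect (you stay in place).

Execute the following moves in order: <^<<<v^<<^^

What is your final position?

Answer: Final position: (row=1, col=0)

Derivation:
Start: (row=2, col=2)
  < (left): (row=2, col=2) -> (row=2, col=1)
  ^ (up): (row=2, col=1) -> (row=1, col=1)
  < (left): (row=1, col=1) -> (row=1, col=0)
  < (left): blocked, stay at (row=1, col=0)
  < (left): blocked, stay at (row=1, col=0)
  v (down): blocked, stay at (row=1, col=0)
  ^ (up): blocked, stay at (row=1, col=0)
  < (left): blocked, stay at (row=1, col=0)
  < (left): blocked, stay at (row=1, col=0)
  ^ (up): blocked, stay at (row=1, col=0)
  ^ (up): blocked, stay at (row=1, col=0)
Final: (row=1, col=0)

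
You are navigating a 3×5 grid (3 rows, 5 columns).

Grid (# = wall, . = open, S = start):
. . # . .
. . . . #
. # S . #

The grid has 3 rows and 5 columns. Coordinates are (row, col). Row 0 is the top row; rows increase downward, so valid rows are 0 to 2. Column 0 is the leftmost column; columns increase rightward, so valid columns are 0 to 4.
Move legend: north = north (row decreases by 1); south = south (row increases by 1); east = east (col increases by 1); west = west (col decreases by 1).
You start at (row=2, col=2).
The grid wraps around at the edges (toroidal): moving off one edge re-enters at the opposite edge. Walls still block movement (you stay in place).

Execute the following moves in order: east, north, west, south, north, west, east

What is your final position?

Answer: Final position: (row=1, col=2)

Derivation:
Start: (row=2, col=2)
  east (east): (row=2, col=2) -> (row=2, col=3)
  north (north): (row=2, col=3) -> (row=1, col=3)
  west (west): (row=1, col=3) -> (row=1, col=2)
  south (south): (row=1, col=2) -> (row=2, col=2)
  north (north): (row=2, col=2) -> (row=1, col=2)
  west (west): (row=1, col=2) -> (row=1, col=1)
  east (east): (row=1, col=1) -> (row=1, col=2)
Final: (row=1, col=2)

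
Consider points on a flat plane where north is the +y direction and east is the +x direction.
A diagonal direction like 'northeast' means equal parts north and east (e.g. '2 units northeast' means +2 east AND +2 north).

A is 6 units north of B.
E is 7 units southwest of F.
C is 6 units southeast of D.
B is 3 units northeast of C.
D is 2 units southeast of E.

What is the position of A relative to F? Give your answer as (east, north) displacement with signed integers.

Place F at the origin (east=0, north=0).
  E is 7 units southwest of F: delta (east=-7, north=-7); E at (east=-7, north=-7).
  D is 2 units southeast of E: delta (east=+2, north=-2); D at (east=-5, north=-9).
  C is 6 units southeast of D: delta (east=+6, north=-6); C at (east=1, north=-15).
  B is 3 units northeast of C: delta (east=+3, north=+3); B at (east=4, north=-12).
  A is 6 units north of B: delta (east=+0, north=+6); A at (east=4, north=-6).
Therefore A relative to F: (east=4, north=-6).

Answer: A is at (east=4, north=-6) relative to F.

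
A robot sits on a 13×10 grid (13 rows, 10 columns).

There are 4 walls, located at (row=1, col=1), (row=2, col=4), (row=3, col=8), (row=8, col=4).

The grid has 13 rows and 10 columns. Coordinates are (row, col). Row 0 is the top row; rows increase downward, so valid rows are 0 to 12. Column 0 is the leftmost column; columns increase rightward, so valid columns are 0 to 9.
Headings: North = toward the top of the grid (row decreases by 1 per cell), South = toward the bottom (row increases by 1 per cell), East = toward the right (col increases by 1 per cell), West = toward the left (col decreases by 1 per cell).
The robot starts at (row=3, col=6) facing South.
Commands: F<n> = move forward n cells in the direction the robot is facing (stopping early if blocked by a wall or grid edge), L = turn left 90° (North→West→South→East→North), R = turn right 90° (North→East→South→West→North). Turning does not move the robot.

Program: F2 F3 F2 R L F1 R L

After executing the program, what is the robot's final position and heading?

Answer: Final position: (row=11, col=6), facing South

Derivation:
Start: (row=3, col=6), facing South
  F2: move forward 2, now at (row=5, col=6)
  F3: move forward 3, now at (row=8, col=6)
  F2: move forward 2, now at (row=10, col=6)
  R: turn right, now facing West
  L: turn left, now facing South
  F1: move forward 1, now at (row=11, col=6)
  R: turn right, now facing West
  L: turn left, now facing South
Final: (row=11, col=6), facing South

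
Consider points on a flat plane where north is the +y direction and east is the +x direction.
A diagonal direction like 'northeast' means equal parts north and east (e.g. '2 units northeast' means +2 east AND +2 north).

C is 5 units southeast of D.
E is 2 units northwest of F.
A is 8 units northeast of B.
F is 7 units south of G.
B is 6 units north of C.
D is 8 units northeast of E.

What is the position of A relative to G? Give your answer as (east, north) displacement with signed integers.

Answer: A is at (east=19, north=12) relative to G.

Derivation:
Place G at the origin (east=0, north=0).
  F is 7 units south of G: delta (east=+0, north=-7); F at (east=0, north=-7).
  E is 2 units northwest of F: delta (east=-2, north=+2); E at (east=-2, north=-5).
  D is 8 units northeast of E: delta (east=+8, north=+8); D at (east=6, north=3).
  C is 5 units southeast of D: delta (east=+5, north=-5); C at (east=11, north=-2).
  B is 6 units north of C: delta (east=+0, north=+6); B at (east=11, north=4).
  A is 8 units northeast of B: delta (east=+8, north=+8); A at (east=19, north=12).
Therefore A relative to G: (east=19, north=12).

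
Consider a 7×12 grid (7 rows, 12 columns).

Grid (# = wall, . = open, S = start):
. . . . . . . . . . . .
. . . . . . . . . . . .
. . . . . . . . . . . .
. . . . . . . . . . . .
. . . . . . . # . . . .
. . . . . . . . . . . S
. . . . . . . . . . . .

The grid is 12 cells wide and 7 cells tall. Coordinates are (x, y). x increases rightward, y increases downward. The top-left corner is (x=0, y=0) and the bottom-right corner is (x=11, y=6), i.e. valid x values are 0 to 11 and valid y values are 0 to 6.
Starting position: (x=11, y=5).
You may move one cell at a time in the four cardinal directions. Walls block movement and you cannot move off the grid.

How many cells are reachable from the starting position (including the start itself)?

BFS flood-fill from (x=11, y=5):
  Distance 0: (x=11, y=5)
  Distance 1: (x=11, y=4), (x=10, y=5), (x=11, y=6)
  Distance 2: (x=11, y=3), (x=10, y=4), (x=9, y=5), (x=10, y=6)
  Distance 3: (x=11, y=2), (x=10, y=3), (x=9, y=4), (x=8, y=5), (x=9, y=6)
  Distance 4: (x=11, y=1), (x=10, y=2), (x=9, y=3), (x=8, y=4), (x=7, y=5), (x=8, y=6)
  Distance 5: (x=11, y=0), (x=10, y=1), (x=9, y=2), (x=8, y=3), (x=6, y=5), (x=7, y=6)
  Distance 6: (x=10, y=0), (x=9, y=1), (x=8, y=2), (x=7, y=3), (x=6, y=4), (x=5, y=5), (x=6, y=6)
  Distance 7: (x=9, y=0), (x=8, y=1), (x=7, y=2), (x=6, y=3), (x=5, y=4), (x=4, y=5), (x=5, y=6)
  Distance 8: (x=8, y=0), (x=7, y=1), (x=6, y=2), (x=5, y=3), (x=4, y=4), (x=3, y=5), (x=4, y=6)
  Distance 9: (x=7, y=0), (x=6, y=1), (x=5, y=2), (x=4, y=3), (x=3, y=4), (x=2, y=5), (x=3, y=6)
  Distance 10: (x=6, y=0), (x=5, y=1), (x=4, y=2), (x=3, y=3), (x=2, y=4), (x=1, y=5), (x=2, y=6)
  Distance 11: (x=5, y=0), (x=4, y=1), (x=3, y=2), (x=2, y=3), (x=1, y=4), (x=0, y=5), (x=1, y=6)
  Distance 12: (x=4, y=0), (x=3, y=1), (x=2, y=2), (x=1, y=3), (x=0, y=4), (x=0, y=6)
  Distance 13: (x=3, y=0), (x=2, y=1), (x=1, y=2), (x=0, y=3)
  Distance 14: (x=2, y=0), (x=1, y=1), (x=0, y=2)
  Distance 15: (x=1, y=0), (x=0, y=1)
  Distance 16: (x=0, y=0)
Total reachable: 83 (grid has 83 open cells total)

Answer: Reachable cells: 83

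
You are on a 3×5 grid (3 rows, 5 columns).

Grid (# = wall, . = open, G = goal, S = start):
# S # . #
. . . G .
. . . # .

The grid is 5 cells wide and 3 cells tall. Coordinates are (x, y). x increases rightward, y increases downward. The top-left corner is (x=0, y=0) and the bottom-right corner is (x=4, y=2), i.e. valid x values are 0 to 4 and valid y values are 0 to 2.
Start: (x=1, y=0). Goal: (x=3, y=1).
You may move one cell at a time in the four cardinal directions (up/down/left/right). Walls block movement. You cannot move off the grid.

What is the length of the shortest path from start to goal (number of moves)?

Answer: Shortest path length: 3

Derivation:
BFS from (x=1, y=0) until reaching (x=3, y=1):
  Distance 0: (x=1, y=0)
  Distance 1: (x=1, y=1)
  Distance 2: (x=0, y=1), (x=2, y=1), (x=1, y=2)
  Distance 3: (x=3, y=1), (x=0, y=2), (x=2, y=2)  <- goal reached here
One shortest path (3 moves): (x=1, y=0) -> (x=1, y=1) -> (x=2, y=1) -> (x=3, y=1)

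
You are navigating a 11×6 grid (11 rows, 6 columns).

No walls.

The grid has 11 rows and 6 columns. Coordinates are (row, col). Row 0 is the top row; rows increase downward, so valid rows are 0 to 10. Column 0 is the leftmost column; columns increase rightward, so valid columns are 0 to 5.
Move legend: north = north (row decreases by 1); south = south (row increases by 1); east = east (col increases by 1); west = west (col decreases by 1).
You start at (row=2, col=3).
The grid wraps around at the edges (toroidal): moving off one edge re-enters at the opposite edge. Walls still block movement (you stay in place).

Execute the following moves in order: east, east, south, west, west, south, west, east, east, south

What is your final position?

Answer: Final position: (row=5, col=4)

Derivation:
Start: (row=2, col=3)
  east (east): (row=2, col=3) -> (row=2, col=4)
  east (east): (row=2, col=4) -> (row=2, col=5)
  south (south): (row=2, col=5) -> (row=3, col=5)
  west (west): (row=3, col=5) -> (row=3, col=4)
  west (west): (row=3, col=4) -> (row=3, col=3)
  south (south): (row=3, col=3) -> (row=4, col=3)
  west (west): (row=4, col=3) -> (row=4, col=2)
  east (east): (row=4, col=2) -> (row=4, col=3)
  east (east): (row=4, col=3) -> (row=4, col=4)
  south (south): (row=4, col=4) -> (row=5, col=4)
Final: (row=5, col=4)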